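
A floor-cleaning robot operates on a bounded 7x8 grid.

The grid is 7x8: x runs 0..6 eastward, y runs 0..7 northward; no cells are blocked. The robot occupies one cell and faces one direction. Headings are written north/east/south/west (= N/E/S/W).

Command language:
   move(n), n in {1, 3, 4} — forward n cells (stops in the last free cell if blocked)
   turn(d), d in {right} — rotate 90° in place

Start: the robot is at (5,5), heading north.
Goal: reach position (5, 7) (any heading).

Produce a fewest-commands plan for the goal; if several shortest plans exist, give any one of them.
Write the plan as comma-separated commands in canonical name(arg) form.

begin: at (5,5), heading north
t=1 move(4) ⇒ at (5,7), heading north
minimal: 1 command(s), checked below 1.

move(4)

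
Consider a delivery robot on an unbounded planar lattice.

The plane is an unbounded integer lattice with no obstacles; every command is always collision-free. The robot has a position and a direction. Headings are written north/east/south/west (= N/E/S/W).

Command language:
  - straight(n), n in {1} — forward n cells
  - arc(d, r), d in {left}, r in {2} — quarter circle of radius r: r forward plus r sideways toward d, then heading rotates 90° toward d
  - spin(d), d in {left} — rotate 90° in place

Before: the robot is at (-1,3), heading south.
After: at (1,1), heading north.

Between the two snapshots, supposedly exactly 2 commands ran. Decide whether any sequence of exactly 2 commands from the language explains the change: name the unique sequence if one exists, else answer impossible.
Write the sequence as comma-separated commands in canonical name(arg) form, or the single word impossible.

key: cell and facing (now N) both changed — the 2 commands mix motion and turning
begin: at (-1,3), heading south
[1] after arc(left, 2): at (1,1), heading east
[2] after spin(left): at (1,1), heading north
all 9 alternatives checked — unique.

arc(left, 2), spin(left)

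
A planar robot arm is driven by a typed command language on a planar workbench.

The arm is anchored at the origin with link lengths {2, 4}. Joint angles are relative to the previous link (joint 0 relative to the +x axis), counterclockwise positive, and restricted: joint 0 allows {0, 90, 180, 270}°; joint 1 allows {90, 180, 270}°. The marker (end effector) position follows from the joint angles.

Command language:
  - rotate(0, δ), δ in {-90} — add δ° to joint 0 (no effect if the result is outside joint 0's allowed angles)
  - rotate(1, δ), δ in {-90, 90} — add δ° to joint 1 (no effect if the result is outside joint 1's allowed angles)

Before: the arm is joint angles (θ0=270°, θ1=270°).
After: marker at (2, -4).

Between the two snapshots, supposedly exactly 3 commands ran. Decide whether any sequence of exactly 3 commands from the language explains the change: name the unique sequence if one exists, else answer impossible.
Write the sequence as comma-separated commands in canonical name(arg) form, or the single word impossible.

rotate(0, -90), rotate(0, -90), rotate(0, -90)

initial: joint angles (θ0=270°, θ1=270°)
1. rotate(0, -90) → joint angles (θ0=180°, θ1=270°)
2. rotate(0, -90) → joint angles (θ0=90°, θ1=270°)
3. rotate(0, -90) → joint angles (θ0=0°, θ1=270°)
all 27 alternatives checked — unique.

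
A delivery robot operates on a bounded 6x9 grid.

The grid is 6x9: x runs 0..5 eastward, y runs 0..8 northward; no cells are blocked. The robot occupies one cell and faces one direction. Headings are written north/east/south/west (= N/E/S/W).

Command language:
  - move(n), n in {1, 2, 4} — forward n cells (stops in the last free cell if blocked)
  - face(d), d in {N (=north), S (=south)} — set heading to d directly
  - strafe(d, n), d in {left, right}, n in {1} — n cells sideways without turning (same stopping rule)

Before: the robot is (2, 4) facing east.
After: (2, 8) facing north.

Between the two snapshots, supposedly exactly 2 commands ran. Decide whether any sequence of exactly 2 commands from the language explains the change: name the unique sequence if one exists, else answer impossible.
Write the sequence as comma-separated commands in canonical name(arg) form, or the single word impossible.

key: running move(4) before face(N) would end elsewhere — order is forced
begin: (2, 4) facing east
t=1 face(N) ⇒ (2, 4) facing north
t=2 move(4) ⇒ (2, 8) facing north
no other 2-command option fits: unique.

face(N), move(4)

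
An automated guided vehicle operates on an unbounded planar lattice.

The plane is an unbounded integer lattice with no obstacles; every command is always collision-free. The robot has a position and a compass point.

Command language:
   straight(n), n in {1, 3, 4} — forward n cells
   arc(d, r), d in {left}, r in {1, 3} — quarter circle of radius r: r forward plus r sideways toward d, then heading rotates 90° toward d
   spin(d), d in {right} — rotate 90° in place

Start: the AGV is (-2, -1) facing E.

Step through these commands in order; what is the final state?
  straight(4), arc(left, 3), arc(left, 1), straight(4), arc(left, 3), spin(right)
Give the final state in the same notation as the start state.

(-3, 0) facing W

t0: (-2, -1) facing E
1. straight(4) → (2, -1) facing E
2. arc(left, 3) → (5, 2) facing N
3. arc(left, 1) → (4, 3) facing W
4. straight(4) → (0, 3) facing W
5. arc(left, 3) → (-3, 0) facing S
6. spin(right) → (-3, 0) facing W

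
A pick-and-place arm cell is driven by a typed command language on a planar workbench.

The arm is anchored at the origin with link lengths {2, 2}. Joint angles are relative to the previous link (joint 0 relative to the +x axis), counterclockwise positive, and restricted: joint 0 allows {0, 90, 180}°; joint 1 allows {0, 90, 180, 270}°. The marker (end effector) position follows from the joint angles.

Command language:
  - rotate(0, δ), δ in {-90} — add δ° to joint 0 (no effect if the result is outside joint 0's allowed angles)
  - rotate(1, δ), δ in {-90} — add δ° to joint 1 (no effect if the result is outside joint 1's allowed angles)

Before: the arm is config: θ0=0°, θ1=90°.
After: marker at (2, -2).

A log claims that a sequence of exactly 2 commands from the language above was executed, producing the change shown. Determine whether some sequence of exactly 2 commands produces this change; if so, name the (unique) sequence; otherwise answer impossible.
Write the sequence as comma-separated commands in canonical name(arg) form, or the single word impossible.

from: config: θ0=0°, θ1=90°
1. rotate(1, -90) → config: θ0=0°, θ1=0°
2. rotate(1, -90) → config: θ0=0°, θ1=270°
no other 2-command option fits: unique.

rotate(1, -90), rotate(1, -90)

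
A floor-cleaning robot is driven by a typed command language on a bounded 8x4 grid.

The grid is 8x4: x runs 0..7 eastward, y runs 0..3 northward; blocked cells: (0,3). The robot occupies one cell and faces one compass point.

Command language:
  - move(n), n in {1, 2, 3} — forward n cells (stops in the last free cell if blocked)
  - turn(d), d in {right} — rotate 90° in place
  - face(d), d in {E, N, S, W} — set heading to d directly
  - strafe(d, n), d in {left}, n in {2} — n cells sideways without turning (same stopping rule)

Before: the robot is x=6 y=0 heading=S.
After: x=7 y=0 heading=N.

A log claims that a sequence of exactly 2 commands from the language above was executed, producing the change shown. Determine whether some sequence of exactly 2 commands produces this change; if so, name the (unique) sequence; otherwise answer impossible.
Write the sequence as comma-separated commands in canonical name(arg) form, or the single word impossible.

key: strafe(left, 2) runs into the grid edge before its full distance
start: x=6 y=0 heading=S
t=1 strafe(left, 2) ⇒ x=7 y=0 heading=S
t=2 face(N) ⇒ x=7 y=0 heading=N
all 81 alternatives checked — unique.

strafe(left, 2), face(N)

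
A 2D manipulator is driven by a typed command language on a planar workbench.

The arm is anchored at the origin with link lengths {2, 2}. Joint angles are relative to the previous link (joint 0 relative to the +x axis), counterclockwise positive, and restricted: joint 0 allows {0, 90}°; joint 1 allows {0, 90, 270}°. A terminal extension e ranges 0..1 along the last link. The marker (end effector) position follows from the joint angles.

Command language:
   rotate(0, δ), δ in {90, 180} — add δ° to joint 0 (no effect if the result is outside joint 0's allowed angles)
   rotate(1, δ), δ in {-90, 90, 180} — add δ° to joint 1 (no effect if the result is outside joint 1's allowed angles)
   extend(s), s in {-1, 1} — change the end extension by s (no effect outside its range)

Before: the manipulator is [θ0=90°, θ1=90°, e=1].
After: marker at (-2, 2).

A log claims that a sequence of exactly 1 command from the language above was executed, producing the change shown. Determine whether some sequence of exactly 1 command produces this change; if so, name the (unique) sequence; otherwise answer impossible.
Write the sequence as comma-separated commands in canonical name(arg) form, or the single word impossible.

extend(-1)

from: [θ0=90°, θ1=90°, e=1]
t=1 extend(-1) ⇒ [θ0=90°, θ1=90°, e=0]
no other 1-command option fits: unique.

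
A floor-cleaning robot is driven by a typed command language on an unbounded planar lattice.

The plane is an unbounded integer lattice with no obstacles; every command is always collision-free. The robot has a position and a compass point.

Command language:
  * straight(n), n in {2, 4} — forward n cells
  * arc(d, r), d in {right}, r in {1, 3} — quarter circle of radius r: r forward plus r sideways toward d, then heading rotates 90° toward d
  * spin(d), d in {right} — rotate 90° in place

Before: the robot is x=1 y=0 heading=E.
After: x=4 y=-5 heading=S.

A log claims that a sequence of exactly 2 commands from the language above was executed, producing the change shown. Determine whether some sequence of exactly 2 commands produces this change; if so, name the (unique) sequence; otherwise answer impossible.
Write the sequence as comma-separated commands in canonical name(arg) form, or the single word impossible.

arc(right, 3), straight(2)

key: running straight(2) before arc(right, 3) would end elsewhere — order is forced
initial: x=1 y=0 heading=E
1. arc(right, 3) → x=4 y=-3 heading=S
2. straight(2) → x=4 y=-5 heading=S
all 25 alternatives checked — unique.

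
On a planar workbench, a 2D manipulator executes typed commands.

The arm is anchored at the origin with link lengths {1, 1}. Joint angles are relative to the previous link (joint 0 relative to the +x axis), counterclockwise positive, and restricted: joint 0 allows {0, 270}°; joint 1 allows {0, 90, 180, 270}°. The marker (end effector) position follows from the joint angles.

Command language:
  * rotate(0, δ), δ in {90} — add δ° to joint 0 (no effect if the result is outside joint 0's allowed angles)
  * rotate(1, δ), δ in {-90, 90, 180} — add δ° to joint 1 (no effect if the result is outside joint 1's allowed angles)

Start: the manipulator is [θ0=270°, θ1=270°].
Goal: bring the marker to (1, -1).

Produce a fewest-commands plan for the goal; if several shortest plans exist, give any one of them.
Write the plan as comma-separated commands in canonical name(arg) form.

rotate(1, 180)

t0: [θ0=270°, θ1=270°]
[1] after rotate(1, 180): [θ0=270°, θ1=90°]
shorter routes all fall short; 1 is best.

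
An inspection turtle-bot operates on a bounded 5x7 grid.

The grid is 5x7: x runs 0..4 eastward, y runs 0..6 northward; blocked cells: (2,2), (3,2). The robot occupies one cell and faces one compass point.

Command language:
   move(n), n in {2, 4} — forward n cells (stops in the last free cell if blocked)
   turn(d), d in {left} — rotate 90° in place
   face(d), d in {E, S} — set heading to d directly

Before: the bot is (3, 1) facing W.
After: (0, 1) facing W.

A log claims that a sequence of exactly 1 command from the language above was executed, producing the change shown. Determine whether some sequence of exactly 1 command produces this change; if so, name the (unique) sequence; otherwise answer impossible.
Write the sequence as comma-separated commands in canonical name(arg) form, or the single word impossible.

key: move(4) runs into the grid edge before its full distance
begin: (3, 1) facing W
step 1 (move(4)): (0, 1) facing W
uniquely the one of 5 1-step routes that fits.

move(4)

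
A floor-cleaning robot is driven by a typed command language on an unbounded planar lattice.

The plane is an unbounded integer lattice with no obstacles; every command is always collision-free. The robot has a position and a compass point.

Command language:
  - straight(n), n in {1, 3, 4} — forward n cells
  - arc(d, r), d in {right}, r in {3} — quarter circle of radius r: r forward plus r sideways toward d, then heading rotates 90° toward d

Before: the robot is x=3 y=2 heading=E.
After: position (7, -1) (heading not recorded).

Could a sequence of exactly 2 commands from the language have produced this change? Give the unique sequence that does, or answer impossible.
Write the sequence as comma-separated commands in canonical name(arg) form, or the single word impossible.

key: running arc(right, 3) before straight(1) would end elsewhere — order is forced
initial: x=3 y=2 heading=E
t=1 straight(1) ⇒ x=4 y=2 heading=E
t=2 arc(right, 3) ⇒ x=7 y=-1 heading=S
no rival 2-sequence matches.

straight(1), arc(right, 3)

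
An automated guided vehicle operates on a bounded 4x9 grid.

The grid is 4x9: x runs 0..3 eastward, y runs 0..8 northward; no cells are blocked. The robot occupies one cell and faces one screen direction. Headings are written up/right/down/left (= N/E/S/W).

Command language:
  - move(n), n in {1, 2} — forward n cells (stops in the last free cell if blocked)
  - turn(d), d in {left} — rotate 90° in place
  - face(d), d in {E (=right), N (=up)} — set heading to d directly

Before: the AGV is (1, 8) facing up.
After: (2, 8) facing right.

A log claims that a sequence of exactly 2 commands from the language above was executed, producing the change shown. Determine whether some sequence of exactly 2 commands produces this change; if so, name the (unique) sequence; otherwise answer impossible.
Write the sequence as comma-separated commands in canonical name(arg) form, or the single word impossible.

key: position moved to (2,8) AND the heading swung to E — translation plus rotation needed
initial: (1, 8) facing up
step 1 (face(E)): (1, 8) facing right
step 2 (move(1)): (2, 8) facing right
no rival 2-sequence matches.

face(E), move(1)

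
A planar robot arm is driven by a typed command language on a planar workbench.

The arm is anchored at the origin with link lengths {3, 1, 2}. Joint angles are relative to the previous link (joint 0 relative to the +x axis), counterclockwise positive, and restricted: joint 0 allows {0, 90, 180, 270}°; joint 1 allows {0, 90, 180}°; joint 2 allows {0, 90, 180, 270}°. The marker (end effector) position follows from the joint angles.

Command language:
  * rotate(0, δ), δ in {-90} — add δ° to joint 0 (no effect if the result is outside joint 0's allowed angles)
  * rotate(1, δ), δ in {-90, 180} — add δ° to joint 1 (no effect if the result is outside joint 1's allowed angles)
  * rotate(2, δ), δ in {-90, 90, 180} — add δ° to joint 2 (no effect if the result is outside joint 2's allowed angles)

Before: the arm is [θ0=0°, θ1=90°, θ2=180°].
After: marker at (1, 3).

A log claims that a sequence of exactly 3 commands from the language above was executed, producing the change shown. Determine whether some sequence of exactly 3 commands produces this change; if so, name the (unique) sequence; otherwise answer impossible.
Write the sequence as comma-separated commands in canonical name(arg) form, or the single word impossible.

rotate(0, -90), rotate(0, -90), rotate(0, -90)

from: [θ0=0°, θ1=90°, θ2=180°]
1. rotate(0, -90) → [θ0=270°, θ1=90°, θ2=180°]
2. rotate(0, -90) → [θ0=180°, θ1=90°, θ2=180°]
3. rotate(0, -90) → [θ0=90°, θ1=90°, θ2=180°]
all 216 alternatives checked — unique.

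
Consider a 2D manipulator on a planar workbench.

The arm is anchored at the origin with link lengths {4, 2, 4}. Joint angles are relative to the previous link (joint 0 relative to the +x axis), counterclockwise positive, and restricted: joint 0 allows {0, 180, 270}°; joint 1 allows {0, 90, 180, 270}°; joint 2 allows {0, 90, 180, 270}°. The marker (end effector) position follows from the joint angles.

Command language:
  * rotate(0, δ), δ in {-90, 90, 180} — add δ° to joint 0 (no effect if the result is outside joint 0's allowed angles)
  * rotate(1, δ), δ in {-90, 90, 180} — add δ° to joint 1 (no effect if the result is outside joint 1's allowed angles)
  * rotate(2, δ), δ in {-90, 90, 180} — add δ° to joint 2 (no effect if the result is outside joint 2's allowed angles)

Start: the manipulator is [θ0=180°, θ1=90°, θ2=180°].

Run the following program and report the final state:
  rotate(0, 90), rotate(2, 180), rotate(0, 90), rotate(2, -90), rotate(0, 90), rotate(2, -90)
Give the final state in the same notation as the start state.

start: [θ0=180°, θ1=90°, θ2=180°]
step 1 (rotate(0, 90)): [θ0=270°, θ1=90°, θ2=180°]
step 2 (rotate(2, 180)): [θ0=270°, θ1=90°, θ2=0°]
step 3 (rotate(0, 90)): [θ0=0°, θ1=90°, θ2=0°]
step 4 (rotate(2, -90)): [θ0=0°, θ1=90°, θ2=270°]
step 5 (rotate(0, 90)): [θ0=0°, θ1=90°, θ2=270°]
step 6 (rotate(2, -90)): [θ0=0°, θ1=90°, θ2=180°]

[θ0=0°, θ1=90°, θ2=180°]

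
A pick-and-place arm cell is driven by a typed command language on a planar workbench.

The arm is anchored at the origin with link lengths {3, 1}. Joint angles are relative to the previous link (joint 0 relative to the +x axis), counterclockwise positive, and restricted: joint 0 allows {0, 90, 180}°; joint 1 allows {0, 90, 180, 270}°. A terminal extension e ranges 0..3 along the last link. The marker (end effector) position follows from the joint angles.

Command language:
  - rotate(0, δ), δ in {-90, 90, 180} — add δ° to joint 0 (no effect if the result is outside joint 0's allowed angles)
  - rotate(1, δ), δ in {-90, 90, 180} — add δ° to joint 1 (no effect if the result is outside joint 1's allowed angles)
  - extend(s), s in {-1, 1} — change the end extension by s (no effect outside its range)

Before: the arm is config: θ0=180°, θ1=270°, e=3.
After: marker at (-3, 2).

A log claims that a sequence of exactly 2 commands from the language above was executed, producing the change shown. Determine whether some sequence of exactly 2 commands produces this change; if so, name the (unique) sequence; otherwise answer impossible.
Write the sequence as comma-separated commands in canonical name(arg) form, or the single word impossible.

initial: config: θ0=180°, θ1=270°, e=3
[1] after extend(-1): config: θ0=180°, θ1=270°, e=2
[2] after extend(-1): config: θ0=180°, θ1=270°, e=1
all 64 alternatives checked — unique.

extend(-1), extend(-1)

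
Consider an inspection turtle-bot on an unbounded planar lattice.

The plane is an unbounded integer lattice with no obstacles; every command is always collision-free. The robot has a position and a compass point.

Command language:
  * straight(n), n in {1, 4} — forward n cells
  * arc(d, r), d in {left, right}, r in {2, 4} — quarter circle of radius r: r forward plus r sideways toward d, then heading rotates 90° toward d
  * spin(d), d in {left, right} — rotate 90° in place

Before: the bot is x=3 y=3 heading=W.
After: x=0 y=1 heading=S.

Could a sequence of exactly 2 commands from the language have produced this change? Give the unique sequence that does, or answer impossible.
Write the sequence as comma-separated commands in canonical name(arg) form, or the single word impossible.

key: cell and facing (now S) both changed — the 2 commands mix motion and turning
t0: x=3 y=3 heading=W
step 1 (straight(1)): x=2 y=3 heading=W
step 2 (arc(left, 2)): x=0 y=1 heading=S
no other 2-command option fits: unique.

straight(1), arc(left, 2)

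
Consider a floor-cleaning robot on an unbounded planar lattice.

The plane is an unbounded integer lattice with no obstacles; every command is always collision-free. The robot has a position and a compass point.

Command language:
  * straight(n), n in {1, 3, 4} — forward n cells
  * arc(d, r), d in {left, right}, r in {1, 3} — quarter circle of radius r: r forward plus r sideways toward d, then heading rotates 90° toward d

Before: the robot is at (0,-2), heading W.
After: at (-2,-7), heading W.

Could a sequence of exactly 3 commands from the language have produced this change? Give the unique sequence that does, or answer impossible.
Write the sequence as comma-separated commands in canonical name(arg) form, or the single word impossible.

arc(left, 1), straight(3), arc(right, 1)

key: order matters: swapping arc(left, 1) and arc(right, 1) lands elsewhere
begin: at (0,-2), heading W
t=1 arc(left, 1) ⇒ at (-1,-3), heading S
t=2 straight(3) ⇒ at (-1,-6), heading S
t=3 arc(right, 1) ⇒ at (-2,-7), heading W
no rival 3-sequence matches.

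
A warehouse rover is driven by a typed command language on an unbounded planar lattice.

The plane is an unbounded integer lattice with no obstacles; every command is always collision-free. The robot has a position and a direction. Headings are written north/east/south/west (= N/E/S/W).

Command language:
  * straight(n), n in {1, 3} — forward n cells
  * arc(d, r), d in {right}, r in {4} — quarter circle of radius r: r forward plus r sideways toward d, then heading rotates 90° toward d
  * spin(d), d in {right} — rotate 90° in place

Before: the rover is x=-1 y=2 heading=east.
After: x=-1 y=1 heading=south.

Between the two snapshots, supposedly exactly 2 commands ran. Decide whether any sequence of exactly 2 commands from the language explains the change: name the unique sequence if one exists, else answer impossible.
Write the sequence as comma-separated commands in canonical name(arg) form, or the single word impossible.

spin(right), straight(1)

key: order matters: swapping spin(right) and straight(1) lands elsewhere
initial: x=-1 y=2 heading=east
t=1 spin(right) ⇒ x=-1 y=2 heading=south
t=2 straight(1) ⇒ x=-1 y=1 heading=south
no other 2-command option fits: unique.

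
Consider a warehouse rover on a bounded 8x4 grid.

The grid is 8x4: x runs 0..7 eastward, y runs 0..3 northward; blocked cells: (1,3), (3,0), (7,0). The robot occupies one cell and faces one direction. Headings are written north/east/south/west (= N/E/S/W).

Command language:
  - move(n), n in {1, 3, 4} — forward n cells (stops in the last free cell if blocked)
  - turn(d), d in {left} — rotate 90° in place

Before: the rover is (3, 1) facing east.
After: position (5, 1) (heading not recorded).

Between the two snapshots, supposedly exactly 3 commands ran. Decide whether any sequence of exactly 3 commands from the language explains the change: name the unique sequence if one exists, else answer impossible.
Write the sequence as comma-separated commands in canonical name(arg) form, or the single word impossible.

key: order matters: swapping move(1) and turn(left) lands elsewhere
t0: (3, 1) facing east
[1] after move(1): (4, 1) facing east
[2] after move(1): (5, 1) facing east
[3] after turn(left): (5, 1) facing north
no rival 3-sequence matches.

move(1), move(1), turn(left)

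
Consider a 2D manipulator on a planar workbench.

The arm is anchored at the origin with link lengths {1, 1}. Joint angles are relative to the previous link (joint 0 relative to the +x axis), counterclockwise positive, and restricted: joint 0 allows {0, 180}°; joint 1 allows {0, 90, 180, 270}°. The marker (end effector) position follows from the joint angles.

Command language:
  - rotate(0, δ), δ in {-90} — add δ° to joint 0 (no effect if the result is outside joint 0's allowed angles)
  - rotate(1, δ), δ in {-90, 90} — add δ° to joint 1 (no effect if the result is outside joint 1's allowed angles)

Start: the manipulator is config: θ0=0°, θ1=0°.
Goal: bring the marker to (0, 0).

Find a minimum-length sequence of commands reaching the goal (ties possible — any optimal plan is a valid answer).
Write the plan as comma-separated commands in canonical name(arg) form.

rotate(1, 90), rotate(1, 90)

initial: config: θ0=0°, θ1=0°
step 1 (rotate(1, 90)): config: θ0=0°, θ1=90°
step 2 (rotate(1, 90)): config: θ0=0°, θ1=180°
minimal: 2 command(s), checked below 2.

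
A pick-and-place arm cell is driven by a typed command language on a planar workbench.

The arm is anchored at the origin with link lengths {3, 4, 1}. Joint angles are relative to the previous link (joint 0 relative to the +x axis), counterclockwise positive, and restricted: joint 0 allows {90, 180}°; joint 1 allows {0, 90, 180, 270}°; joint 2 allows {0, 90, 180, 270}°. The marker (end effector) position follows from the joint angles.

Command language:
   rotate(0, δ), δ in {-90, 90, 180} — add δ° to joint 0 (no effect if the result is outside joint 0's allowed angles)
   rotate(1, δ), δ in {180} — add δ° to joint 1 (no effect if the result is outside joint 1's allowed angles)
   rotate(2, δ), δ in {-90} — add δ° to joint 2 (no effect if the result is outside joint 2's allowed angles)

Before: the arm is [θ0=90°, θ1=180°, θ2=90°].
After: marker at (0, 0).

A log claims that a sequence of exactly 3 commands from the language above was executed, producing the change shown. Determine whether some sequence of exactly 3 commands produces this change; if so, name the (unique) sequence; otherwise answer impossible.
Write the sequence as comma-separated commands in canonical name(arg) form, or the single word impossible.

from: [θ0=90°, θ1=180°, θ2=90°]
[1] after rotate(2, -90): [θ0=90°, θ1=180°, θ2=0°]
[2] after rotate(2, -90): [θ0=90°, θ1=180°, θ2=270°]
[3] after rotate(2, -90): [θ0=90°, θ1=180°, θ2=180°]
no other 3-command option fits: unique.

rotate(2, -90), rotate(2, -90), rotate(2, -90)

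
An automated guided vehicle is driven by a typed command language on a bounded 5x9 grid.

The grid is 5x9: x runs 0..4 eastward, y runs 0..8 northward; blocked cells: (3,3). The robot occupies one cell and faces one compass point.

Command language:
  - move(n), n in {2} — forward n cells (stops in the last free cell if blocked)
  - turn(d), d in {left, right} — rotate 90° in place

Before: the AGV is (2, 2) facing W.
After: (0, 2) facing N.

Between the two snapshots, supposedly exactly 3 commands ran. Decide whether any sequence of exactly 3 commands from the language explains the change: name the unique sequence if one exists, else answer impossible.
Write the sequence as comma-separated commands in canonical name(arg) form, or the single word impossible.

key: cell and facing (now N) both changed — the 3 commands mix motion and turning
from: (2, 2) facing W
step 1 (move(2)): (0, 2) facing W
step 2 (move(2)): (0, 2) facing W
step 3 (turn(right)): (0, 2) facing N
all 27 alternatives checked — unique.

move(2), move(2), turn(right)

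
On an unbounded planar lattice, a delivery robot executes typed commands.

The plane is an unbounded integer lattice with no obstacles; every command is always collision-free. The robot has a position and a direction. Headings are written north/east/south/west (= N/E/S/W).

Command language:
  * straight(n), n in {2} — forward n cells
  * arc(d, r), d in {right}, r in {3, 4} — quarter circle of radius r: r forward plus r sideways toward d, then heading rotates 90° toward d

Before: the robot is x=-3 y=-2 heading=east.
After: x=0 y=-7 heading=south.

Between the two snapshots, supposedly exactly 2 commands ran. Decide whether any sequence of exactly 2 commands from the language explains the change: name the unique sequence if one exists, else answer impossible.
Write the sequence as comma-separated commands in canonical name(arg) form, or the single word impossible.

arc(right, 3), straight(2)

key: position moved to (0,-7) AND the heading swung to S — translation plus rotation needed
initial: x=-3 y=-2 heading=east
[1] after arc(right, 3): x=0 y=-5 heading=south
[2] after straight(2): x=0 y=-7 heading=south
no other 2-command option fits: unique.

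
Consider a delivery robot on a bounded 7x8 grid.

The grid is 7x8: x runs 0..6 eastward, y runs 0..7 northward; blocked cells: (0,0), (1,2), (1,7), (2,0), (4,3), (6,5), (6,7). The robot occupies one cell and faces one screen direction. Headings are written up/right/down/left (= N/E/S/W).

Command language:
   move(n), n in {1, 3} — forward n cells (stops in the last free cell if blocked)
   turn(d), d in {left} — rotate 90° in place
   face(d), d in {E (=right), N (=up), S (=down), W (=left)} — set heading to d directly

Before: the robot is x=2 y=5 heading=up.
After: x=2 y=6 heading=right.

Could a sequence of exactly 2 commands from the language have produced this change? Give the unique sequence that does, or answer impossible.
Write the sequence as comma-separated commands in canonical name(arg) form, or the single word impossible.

move(1), face(E)

key: order matters: swapping move(1) and face(E) lands elsewhere
initial: x=2 y=5 heading=up
t=1 move(1) ⇒ x=2 y=6 heading=up
t=2 face(E) ⇒ x=2 y=6 heading=right
no rival 2-sequence matches.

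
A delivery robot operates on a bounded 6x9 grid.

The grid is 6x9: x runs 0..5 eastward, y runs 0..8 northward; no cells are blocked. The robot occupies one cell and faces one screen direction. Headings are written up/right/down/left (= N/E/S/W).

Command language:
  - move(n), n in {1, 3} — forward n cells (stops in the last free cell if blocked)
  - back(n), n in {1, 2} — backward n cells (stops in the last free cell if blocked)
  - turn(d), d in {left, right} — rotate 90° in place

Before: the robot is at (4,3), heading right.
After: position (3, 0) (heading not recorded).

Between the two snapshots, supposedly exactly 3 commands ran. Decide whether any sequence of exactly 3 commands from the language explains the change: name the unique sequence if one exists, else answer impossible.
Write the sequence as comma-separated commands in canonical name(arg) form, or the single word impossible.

key: order matters: swapping back(1) and move(3) lands elsewhere
from: at (4,3), heading right
1. back(1) → at (3,3), heading right
2. turn(right) → at (3,3), heading down
3. move(3) → at (3,0), heading down
all 216 alternatives checked — unique.

back(1), turn(right), move(3)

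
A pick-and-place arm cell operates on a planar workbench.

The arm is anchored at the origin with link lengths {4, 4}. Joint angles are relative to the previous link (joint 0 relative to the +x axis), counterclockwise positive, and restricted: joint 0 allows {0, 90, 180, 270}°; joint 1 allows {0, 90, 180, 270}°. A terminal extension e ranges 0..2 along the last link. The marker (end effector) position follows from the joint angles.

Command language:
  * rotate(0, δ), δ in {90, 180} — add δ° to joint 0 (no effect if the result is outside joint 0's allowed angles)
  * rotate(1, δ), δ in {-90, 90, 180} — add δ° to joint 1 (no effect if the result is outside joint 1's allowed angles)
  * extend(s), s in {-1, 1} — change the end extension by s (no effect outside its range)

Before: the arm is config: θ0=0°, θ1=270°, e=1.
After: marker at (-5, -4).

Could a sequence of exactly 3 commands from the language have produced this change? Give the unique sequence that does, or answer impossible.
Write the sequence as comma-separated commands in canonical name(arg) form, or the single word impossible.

rotate(0, 90), rotate(0, 90), rotate(0, 90)

from: config: θ0=0°, θ1=270°, e=1
[1] after rotate(0, 90): config: θ0=90°, θ1=270°, e=1
[2] after rotate(0, 90): config: θ0=180°, θ1=270°, e=1
[3] after rotate(0, 90): config: θ0=270°, θ1=270°, e=1
no rival 3-sequence matches.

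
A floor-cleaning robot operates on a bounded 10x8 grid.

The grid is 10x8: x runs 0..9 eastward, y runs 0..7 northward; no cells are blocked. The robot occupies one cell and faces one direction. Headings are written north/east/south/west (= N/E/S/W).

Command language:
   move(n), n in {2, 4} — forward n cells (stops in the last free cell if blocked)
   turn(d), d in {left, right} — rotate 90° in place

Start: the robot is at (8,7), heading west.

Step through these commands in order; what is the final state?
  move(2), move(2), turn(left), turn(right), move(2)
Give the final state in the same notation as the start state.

at (2,7), heading west

begin: at (8,7), heading west
t=1 move(2) ⇒ at (6,7), heading west
t=2 move(2) ⇒ at (4,7), heading west
t=3 turn(left) ⇒ at (4,7), heading south
t=4 turn(right) ⇒ at (4,7), heading west
t=5 move(2) ⇒ at (2,7), heading west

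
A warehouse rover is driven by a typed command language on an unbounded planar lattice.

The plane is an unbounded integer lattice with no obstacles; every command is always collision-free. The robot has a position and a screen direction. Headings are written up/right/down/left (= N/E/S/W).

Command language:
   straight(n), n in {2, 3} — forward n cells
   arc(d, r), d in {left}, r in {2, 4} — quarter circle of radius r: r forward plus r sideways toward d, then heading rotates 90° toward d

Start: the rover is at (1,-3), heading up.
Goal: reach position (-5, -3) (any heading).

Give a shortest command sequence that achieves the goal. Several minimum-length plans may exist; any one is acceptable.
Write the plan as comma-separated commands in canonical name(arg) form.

straight(2), arc(left, 2), arc(left, 4)

initial: at (1,-3), heading up
1. straight(2) → at (1,-1), heading up
2. arc(left, 2) → at (-1,1), heading left
3. arc(left, 4) → at (-5,-3), heading down
nothing shorter than 3 reaches the goal.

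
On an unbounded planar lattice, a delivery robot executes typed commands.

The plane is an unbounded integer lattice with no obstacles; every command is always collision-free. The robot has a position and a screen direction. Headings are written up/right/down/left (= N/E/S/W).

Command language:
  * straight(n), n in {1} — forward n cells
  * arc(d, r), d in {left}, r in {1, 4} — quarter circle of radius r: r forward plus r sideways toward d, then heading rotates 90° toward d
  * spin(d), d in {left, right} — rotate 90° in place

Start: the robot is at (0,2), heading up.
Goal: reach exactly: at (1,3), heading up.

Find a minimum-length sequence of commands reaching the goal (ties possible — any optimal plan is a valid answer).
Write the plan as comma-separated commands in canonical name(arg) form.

start: at (0,2), heading up
[1] after spin(right): at (0,2), heading right
[2] after arc(left, 1): at (1,3), heading up
shorter routes all fall short; 2 is best.

spin(right), arc(left, 1)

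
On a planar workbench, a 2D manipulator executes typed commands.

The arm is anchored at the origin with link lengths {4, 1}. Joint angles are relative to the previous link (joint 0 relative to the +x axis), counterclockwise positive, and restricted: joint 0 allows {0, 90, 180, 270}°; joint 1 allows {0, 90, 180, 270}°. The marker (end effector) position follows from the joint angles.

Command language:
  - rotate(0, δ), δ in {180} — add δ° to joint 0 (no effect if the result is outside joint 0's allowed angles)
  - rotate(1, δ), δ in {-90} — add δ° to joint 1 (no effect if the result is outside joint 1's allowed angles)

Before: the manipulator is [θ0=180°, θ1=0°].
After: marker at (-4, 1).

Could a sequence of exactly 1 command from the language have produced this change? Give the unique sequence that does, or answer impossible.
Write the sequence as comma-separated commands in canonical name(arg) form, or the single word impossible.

t0: [θ0=180°, θ1=0°]
t=1 rotate(1, -90) ⇒ [θ0=180°, θ1=270°]
no other 1-command option fits: unique.

rotate(1, -90)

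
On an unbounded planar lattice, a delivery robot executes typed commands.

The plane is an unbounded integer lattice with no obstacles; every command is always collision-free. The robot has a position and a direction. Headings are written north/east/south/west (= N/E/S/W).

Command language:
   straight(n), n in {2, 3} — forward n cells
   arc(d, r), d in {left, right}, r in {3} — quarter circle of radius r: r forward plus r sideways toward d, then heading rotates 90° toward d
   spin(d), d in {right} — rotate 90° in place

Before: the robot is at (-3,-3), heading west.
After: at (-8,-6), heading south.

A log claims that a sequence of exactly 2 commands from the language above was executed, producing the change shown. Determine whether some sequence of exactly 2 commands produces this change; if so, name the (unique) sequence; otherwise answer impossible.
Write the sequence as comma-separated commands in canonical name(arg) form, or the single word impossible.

straight(2), arc(left, 3)

key: cell and facing (now S) both changed — the 2 commands mix motion and turning
initial: at (-3,-3), heading west
step 1 (straight(2)): at (-5,-3), heading west
step 2 (arc(left, 3)): at (-8,-6), heading south
all 25 alternatives checked — unique.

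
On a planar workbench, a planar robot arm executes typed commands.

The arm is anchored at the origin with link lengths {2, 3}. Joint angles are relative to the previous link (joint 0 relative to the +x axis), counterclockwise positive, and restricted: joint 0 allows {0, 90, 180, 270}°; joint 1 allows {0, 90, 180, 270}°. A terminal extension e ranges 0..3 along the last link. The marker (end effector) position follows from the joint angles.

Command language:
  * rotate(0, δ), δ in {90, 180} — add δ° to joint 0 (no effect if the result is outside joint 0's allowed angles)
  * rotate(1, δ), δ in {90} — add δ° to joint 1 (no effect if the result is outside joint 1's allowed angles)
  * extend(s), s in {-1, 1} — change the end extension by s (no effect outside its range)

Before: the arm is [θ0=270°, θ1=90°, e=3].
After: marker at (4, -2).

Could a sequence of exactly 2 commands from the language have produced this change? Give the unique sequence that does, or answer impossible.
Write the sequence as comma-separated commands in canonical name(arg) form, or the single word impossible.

from: [θ0=270°, θ1=90°, e=3]
[1] after extend(-1): [θ0=270°, θ1=90°, e=2]
[2] after extend(-1): [θ0=270°, θ1=90°, e=1]
no other 2-command option fits: unique.

extend(-1), extend(-1)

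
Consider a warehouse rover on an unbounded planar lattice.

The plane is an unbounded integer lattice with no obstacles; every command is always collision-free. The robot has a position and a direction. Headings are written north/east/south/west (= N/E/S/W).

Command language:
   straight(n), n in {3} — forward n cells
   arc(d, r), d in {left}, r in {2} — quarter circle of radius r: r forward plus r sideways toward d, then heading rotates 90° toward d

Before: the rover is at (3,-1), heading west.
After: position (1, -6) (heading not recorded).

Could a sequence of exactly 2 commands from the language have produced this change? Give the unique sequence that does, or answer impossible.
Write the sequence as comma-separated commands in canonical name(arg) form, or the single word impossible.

arc(left, 2), straight(3)

key: running straight(3) before arc(left, 2) would end elsewhere — order is forced
begin: at (3,-1), heading west
1. arc(left, 2) → at (1,-3), heading south
2. straight(3) → at (1,-6), heading south
no rival 2-sequence matches.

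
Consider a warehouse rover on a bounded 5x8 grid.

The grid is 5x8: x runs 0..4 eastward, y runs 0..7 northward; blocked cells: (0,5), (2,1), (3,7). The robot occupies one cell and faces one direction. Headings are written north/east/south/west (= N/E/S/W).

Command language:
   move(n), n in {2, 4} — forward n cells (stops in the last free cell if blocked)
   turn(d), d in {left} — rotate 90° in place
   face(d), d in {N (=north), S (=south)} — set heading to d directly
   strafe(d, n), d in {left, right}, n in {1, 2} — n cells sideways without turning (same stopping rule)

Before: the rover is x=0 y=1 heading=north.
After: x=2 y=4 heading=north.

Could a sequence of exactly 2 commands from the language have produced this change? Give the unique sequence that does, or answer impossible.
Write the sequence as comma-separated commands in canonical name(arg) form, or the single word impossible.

key: heading stays N — no command in the sequence turns
t0: x=0 y=1 heading=north
1. move(4) → x=0 y=4 heading=north
2. strafe(right, 2) → x=2 y=4 heading=north
no rival 2-sequence matches.

move(4), strafe(right, 2)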